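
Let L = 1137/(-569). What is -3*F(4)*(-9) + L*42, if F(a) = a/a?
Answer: -32391/569 ≈ -56.926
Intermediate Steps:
F(a) = 1
L = -1137/569 (L = 1137*(-1/569) = -1137/569 ≈ -1.9982)
-3*F(4)*(-9) + L*42 = -3*1*(-9) - 1137/569*42 = -3*(-9) - 47754/569 = 27 - 47754/569 = -32391/569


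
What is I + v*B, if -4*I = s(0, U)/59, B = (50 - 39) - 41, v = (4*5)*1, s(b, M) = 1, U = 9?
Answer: -141601/236 ≈ -600.00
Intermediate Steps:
v = 20 (v = 20*1 = 20)
B = -30 (B = 11 - 41 = -30)
I = -1/236 (I = -1/(4*59) = -1/4*1/59 = -1/236 ≈ -0.0042373)
I + v*B = -1/236 + 20*(-30) = -1/236 - 600 = -141601/236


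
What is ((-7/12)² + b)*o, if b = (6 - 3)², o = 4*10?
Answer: 6725/18 ≈ 373.61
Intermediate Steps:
o = 40
b = 9 (b = 3² = 9)
((-7/12)² + b)*o = ((-7/12)² + 9)*40 = (49/144 + 9)*40 = (1345/144)*40 = 6725/18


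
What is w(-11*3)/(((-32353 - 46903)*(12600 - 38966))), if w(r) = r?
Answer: -33/2089663696 ≈ -1.5792e-8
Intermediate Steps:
w(-11*3)/(((-32353 - 46903)*(12600 - 38966))) = (-11*3)/(((-32353 - 46903)*(12600 - 38966))) = -33/((-79256*(-26366))) = -33/2089663696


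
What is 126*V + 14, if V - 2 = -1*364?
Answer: -45598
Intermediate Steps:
V = -362 (V = 2 - 1*364 = 2 - 364 = -362)
126*V + 14 = 126*(-362) + 14 = -45612 + 14 = -45598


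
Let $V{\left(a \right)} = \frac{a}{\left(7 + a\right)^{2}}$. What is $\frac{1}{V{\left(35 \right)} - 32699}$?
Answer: $- \frac{252}{8240143} \approx -3.0582 \cdot 10^{-5}$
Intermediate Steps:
$V{\left(a \right)} = \frac{a}{\left(7 + a\right)^{2}}$
$\frac{1}{V{\left(35 \right)} - 32699} = \frac{1}{\frac{35}{\left(7 + 35\right)^{2}} - 32699} = \frac{1}{\frac{35}{1764} - 32699} = \frac{1}{35 \cdot \frac{1}{1764} - 32699} = \frac{1}{\frac{5}{252} - 32699} = \frac{1}{- \frac{8240143}{252}} = - \frac{252}{8240143}$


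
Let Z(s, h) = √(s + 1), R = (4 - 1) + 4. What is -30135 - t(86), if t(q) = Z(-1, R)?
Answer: -30135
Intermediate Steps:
R = 7 (R = 3 + 4 = 7)
Z(s, h) = √(1 + s)
t(q) = 0 (t(q) = √(1 - 1) = √0 = 0)
-30135 - t(86) = -30135 - 1*0 = -30135 + 0 = -30135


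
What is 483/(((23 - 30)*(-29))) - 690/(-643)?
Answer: 64377/18647 ≈ 3.4524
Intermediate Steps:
483/(((23 - 30)*(-29))) - 690/(-643) = 483/((-7*(-29))) - 690*(-1/643) = 483/203 + 690/643 = 483*(1/203) + 690/643 = 69/29 + 690/643 = 64377/18647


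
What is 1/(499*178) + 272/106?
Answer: 12079845/4707566 ≈ 2.5660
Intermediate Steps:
1/(499*178) + 272/106 = (1/499)*(1/178) + 272*(1/106) = 1/88822 + 136/53 = 12079845/4707566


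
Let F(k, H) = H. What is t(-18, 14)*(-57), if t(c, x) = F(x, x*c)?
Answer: 14364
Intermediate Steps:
t(c, x) = c*x (t(c, x) = x*c = c*x)
t(-18, 14)*(-57) = -18*14*(-57) = -252*(-57) = 14364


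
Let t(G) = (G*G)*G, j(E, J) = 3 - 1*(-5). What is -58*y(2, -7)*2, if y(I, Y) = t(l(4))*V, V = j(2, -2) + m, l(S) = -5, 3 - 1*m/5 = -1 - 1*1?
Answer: 478500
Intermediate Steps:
m = 25 (m = 15 - 5*(-1 - 1*1) = 15 - 5*(-1 - 1) = 15 - 5*(-2) = 15 + 10 = 25)
j(E, J) = 8 (j(E, J) = 3 + 5 = 8)
t(G) = G³ (t(G) = G²*G = G³)
V = 33 (V = 8 + 25 = 33)
y(I, Y) = -4125 (y(I, Y) = (-5)³*33 = -125*33 = -4125)
-58*y(2, -7)*2 = -58*(-4125)*2 = 239250*2 = 478500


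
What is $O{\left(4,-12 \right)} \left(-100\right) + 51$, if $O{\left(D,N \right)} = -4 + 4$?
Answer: $51$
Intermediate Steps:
$O{\left(D,N \right)} = 0$
$O{\left(4,-12 \right)} \left(-100\right) + 51 = 0 \left(-100\right) + 51 = 0 + 51 = 51$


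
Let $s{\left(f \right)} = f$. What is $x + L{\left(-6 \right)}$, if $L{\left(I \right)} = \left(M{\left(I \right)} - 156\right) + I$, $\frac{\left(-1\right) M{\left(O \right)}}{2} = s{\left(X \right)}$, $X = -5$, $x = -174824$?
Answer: $-174976$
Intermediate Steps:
$M{\left(O \right)} = 10$ ($M{\left(O \right)} = \left(-2\right) \left(-5\right) = 10$)
$L{\left(I \right)} = -146 + I$ ($L{\left(I \right)} = \left(10 - 156\right) + I = -146 + I$)
$x + L{\left(-6 \right)} = -174824 - 152 = -174976$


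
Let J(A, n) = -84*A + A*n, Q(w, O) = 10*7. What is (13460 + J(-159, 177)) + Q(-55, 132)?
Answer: -1257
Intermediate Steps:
Q(w, O) = 70
(13460 + J(-159, 177)) + Q(-55, 132) = (13460 - 159*(-84 + 177)) + 70 = (13460 - 159*93) + 70 = (13460 - 14787) + 70 = -1327 + 70 = -1257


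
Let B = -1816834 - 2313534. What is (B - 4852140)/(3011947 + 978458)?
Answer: -8982508/3990405 ≈ -2.2510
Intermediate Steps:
B = -4130368
(B - 4852140)/(3011947 + 978458) = (-4130368 - 4852140)/(3011947 + 978458) = -8982508/3990405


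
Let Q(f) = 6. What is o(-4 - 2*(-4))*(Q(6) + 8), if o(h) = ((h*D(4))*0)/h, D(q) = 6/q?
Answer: 0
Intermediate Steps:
o(h) = 0 (o(h) = ((h*(6/4))*0)/h = ((h*(6*(¼)))*0)/h = ((h*(3/2))*0)/h = ((3*h/2)*0)/h = 0/h = 0)
o(-4 - 2*(-4))*(Q(6) + 8) = 0*(6 + 8) = 0*14 = 0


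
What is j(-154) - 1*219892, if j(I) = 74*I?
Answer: -231288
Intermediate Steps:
j(-154) - 1*219892 = 74*(-154) - 1*219892 = -11396 - 219892 = -231288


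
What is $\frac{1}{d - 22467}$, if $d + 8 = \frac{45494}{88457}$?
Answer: $- \frac{88457}{1988025581} \approx -4.4495 \cdot 10^{-5}$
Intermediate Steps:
$d = - \frac{662162}{88457}$ ($d = -8 + \frac{45494}{88457} = - \frac{662162}{88457} \approx -7.4857$)
$\frac{1}{d - 22467} = \frac{1}{- \frac{662162}{88457} - 22467} = \frac{1}{- \frac{1988025581}{88457}} = - \frac{88457}{1988025581}$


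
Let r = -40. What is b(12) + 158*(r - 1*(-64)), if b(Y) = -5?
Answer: 3787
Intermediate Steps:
b(12) + 158*(r - 1*(-64)) = -5 + 158*(-40 - 1*(-64)) = -5 + 158*(-40 + 64) = -5 + 158*24 = -5 + 3792 = 3787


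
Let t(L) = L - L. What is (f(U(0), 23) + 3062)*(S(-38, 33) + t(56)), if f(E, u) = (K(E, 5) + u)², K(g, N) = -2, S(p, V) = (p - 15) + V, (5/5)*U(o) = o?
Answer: -70060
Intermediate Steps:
U(o) = o
S(p, V) = -15 + V + p (S(p, V) = (-15 + p) + V = -15 + V + p)
f(E, u) = (-2 + u)²
t(L) = 0
(f(U(0), 23) + 3062)*(S(-38, 33) + t(56)) = ((-2 + 23)² + 3062)*((-15 + 33 - 38) + 0) = (21² + 3062)*(-20 + 0) = (441 + 3062)*(-20) = 3503*(-20) = -70060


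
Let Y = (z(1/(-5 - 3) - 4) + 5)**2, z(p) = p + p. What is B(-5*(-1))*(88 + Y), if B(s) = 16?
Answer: 1577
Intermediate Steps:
z(p) = 2*p
Y = 169/16 (Y = (2*(1/(-5 - 3) - 4) + 5)**2 = (2*(1/(-8) - 1*4) + 5)**2 = (2*(-1/8 - 4) + 5)**2 = (2*(-33/8) + 5)**2 = (-33/4 + 5)**2 = (-13/4)**2 = 169/16 ≈ 10.563)
B(-5*(-1))*(88 + Y) = 16*(88 + 169/16) = 16*(1577/16) = 1577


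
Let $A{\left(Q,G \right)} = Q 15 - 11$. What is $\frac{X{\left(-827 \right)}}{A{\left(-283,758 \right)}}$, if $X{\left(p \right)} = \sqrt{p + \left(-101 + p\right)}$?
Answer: $- \frac{3 i \sqrt{195}}{4256} \approx - 0.0098432 i$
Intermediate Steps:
$X{\left(p \right)} = \sqrt{-101 + 2 p}$
$A{\left(Q,G \right)} = -11 + 15 Q$ ($A{\left(Q,G \right)} = 15 Q - 11 = -11 + 15 Q$)
$\frac{X{\left(-827 \right)}}{A{\left(-283,758 \right)}} = \frac{\sqrt{-101 + 2 \left(-827\right)}}{-11 + 15 \left(-283\right)} = \frac{\sqrt{-101 - 1654}}{-11 - 4245} = \frac{\sqrt{-1755}}{-4256} = 3 i \sqrt{195} \left(- \frac{1}{4256}\right) = - \frac{3 i \sqrt{195}}{4256}$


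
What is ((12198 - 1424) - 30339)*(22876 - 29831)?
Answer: 136074575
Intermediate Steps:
((12198 - 1424) - 30339)*(22876 - 29831) = (10774 - 30339)*(-6955) = -19565*(-6955) = 136074575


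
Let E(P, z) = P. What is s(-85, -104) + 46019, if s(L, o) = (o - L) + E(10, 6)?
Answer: 46010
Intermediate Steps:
s(L, o) = 10 + o - L (s(L, o) = (o - L) + 10 = 10 + o - L)
s(-85, -104) + 46019 = (10 - 104 - 1*(-85)) + 46019 = (10 - 104 + 85) + 46019 = -9 + 46019 = 46010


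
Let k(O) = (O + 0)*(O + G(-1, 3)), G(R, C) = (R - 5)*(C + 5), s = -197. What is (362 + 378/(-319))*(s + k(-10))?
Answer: 44083300/319 ≈ 1.3819e+5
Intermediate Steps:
G(R, C) = (-5 + R)*(5 + C)
k(O) = O*(-48 + O) (k(O) = (O + 0)*(O + (-25 - 5*3 + 5*(-1) + 3*(-1))) = O*(O + (-25 - 15 - 5 - 3)) = O*(O - 48) = O*(-48 + O))
(362 + 378/(-319))*(s + k(-10)) = (362 + 378/(-319))*(-197 - 10*(-48 - 10)) = (362 + 378*(-1/319))*(-197 - 10*(-58)) = (362 - 378/319)*(-197 + 580) = (115100/319)*383 = 44083300/319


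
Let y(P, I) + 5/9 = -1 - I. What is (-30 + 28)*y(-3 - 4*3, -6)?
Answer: -80/9 ≈ -8.8889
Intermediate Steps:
y(P, I) = -14/9 - I (y(P, I) = -5/9 + (-1 - I) = -14/9 - I)
(-30 + 28)*y(-3 - 4*3, -6) = (-30 + 28)*(-14/9 - 1*(-6)) = -2*(-14/9 + 6) = -2*40/9 = -80/9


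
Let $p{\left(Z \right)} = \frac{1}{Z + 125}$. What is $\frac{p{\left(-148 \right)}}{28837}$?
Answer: $- \frac{1}{663251} \approx -1.5077 \cdot 10^{-6}$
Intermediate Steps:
$p{\left(Z \right)} = \frac{1}{125 + Z}$
$\frac{p{\left(-148 \right)}}{28837} = \frac{1}{\left(125 - 148\right) 28837} = \frac{1}{-23} \cdot \frac{1}{28837} = \left(- \frac{1}{23}\right) \frac{1}{28837} = - \frac{1}{663251}$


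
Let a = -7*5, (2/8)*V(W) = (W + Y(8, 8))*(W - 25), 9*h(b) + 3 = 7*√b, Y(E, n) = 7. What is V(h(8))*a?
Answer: 1860320/81 + 109760*√2/27 ≈ 28716.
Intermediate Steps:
h(b) = -⅓ + 7*√b/9 (h(b) = -⅓ + (7*√b)/9 = -⅓ + 7*√b/9)
V(W) = 4*(-25 + W)*(7 + W) (V(W) = 4*((W + 7)*(W - 25)) = 4*((7 + W)*(-25 + W)) = 4*((-25 + W)*(7 + W)) = 4*(-25 + W)*(7 + W))
a = -35
V(h(8))*a = (-700 - 72*(-⅓ + 7*√8/9) + 4*(-⅓ + 7*√8/9)²)*(-35) = (-700 - 72*(-⅓ + 7*(2*√2)/9) + 4*(-⅓ + 7*(2*√2)/9)²)*(-35) = (-700 - 72*(-⅓ + 14*√2/9) + 4*(-⅓ + 14*√2/9)²)*(-35) = (-700 + (24 - 112*√2) + 4*(-⅓ + 14*√2/9)²)*(-35) = (-676 - 112*√2 + 4*(-⅓ + 14*√2/9)²)*(-35) = 23660 - 140*(-⅓ + 14*√2/9)² + 3920*√2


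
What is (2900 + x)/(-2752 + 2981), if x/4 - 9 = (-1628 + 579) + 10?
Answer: -1220/229 ≈ -5.3275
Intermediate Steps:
x = -4120 (x = 36 + 4*((-1628 + 579) + 10) = 36 + 4*(-1049 + 10) = 36 + 4*(-1039) = 36 - 4156 = -4120)
(2900 + x)/(-2752 + 2981) = (2900 - 4120)/(-2752 + 2981) = -1220/229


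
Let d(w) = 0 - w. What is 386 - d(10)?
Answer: 396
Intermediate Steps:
d(w) = -w
386 - d(10) = 386 - (-1)*10 = 386 - 1*(-10) = 386 + 10 = 396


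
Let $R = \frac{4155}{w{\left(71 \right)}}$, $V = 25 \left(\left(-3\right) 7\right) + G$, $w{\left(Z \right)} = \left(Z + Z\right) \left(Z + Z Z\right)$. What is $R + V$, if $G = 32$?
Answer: $- \frac{119288839}{241968} \approx -492.99$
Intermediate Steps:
$w{\left(Z \right)} = 2 Z \left(Z + Z^{2}\right)$
$V = -493$ ($V = 25 \left(\left(-3\right) 7\right) + 32 = 25 \left(-21\right) + 32 = -525 + 32 = -493$)
$R = \frac{1385}{241968}$ ($R = \frac{4155}{2 \cdot 71^{2} \left(1 + 71\right)} = \frac{4155}{2 \cdot 5041 \cdot 72} = \frac{4155}{725904} = 4155 \cdot \frac{1}{725904} = \frac{1385}{241968} \approx 0.0057239$)
$R + V = \frac{1385}{241968} - 493 = - \frac{119288839}{241968}$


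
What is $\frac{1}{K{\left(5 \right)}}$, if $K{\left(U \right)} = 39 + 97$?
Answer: $\frac{1}{136} \approx 0.0073529$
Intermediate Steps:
$K{\left(U \right)} = 136$
$\frac{1}{K{\left(5 \right)}} = \frac{1}{136}$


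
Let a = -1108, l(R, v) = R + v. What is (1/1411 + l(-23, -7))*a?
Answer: 46900532/1411 ≈ 33239.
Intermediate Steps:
(1/1411 + l(-23, -7))*a = (1/1411 + (-23 - 7))*(-1108) = (1/1411 - 30)*(-1108) = -42329/1411*(-1108) = 46900532/1411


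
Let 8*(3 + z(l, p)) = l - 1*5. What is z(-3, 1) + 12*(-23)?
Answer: -280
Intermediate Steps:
z(l, p) = -29/8 + l/8 (z(l, p) = -3 + (l - 1*5)/8 = -3 + (l - 5)/8 = -3 + (-5 + l)/8 = -3 + (-5/8 + l/8) = -29/8 + l/8)
z(-3, 1) + 12*(-23) = (-29/8 + (1/8)*(-3)) + 12*(-23) = (-29/8 - 3/8) - 276 = -4 - 276 = -280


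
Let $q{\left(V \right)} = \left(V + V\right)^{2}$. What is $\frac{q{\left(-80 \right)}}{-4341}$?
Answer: $- \frac{25600}{4341} \approx -5.8973$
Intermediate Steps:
$q{\left(V \right)} = 4 V^{2}$ ($q{\left(V \right)} = \left(2 V\right)^{2} = 4 V^{2}$)
$\frac{q{\left(-80 \right)}}{-4341} = \frac{4 \left(-80\right)^{2}}{-4341} = 4 \cdot 6400 \left(- \frac{1}{4341}\right) = 25600 \left(- \frac{1}{4341}\right) = - \frac{25600}{4341}$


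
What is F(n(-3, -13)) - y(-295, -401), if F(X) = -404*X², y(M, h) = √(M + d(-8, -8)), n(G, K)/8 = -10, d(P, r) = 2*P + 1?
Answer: -2585600 - I*√310 ≈ -2.5856e+6 - 17.607*I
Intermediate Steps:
d(P, r) = 1 + 2*P
n(G, K) = -80 (n(G, K) = 8*(-10) = -80)
y(M, h) = √(-15 + M) (y(M, h) = √(M + (1 + 2*(-8))) = √(M + (1 - 16)) = √(M - 15) = √(-15 + M))
F(n(-3, -13)) - y(-295, -401) = -404*(-80)² - √(-15 - 295) = -404*6400 - √(-310) = -2585600 - I*√310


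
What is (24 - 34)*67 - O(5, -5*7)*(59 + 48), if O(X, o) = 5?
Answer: -1205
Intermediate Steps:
(24 - 34)*67 - O(5, -5*7)*(59 + 48) = (24 - 34)*67 - 5*(59 + 48) = -10*67 - 5*107 = -670 - 1*535 = -670 - 535 = -1205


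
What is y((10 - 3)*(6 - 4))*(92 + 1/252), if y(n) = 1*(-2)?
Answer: -23185/126 ≈ -184.01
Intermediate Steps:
y(n) = -2
y((10 - 3)*(6 - 4))*(92 + 1/252) = -2*(92 + 1/252) = -2*23185/252 = -23185/126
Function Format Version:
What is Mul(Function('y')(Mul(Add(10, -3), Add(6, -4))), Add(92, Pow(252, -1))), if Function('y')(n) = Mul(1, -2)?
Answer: Rational(-23185, 126) ≈ -184.01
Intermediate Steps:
Function('y')(n) = -2
Mul(Function('y')(Mul(Add(10, -3), Add(6, -4))), Add(92, Pow(252, -1))) = Mul(-2, Add(92, Pow(252, -1))) = Mul(-2, Add(92, Rational(1, 252))) = Mul(-2, Rational(23185, 252)) = Rational(-23185, 126)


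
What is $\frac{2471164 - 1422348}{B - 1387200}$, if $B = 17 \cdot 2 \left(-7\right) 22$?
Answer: $- \frac{262204}{348109} \approx -0.75322$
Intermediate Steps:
$B = -5236$ ($B = 34 \left(-7\right) 22 = \left(-238\right) 22 = -5236$)
$\frac{2471164 - 1422348}{B - 1387200} = \frac{2471164 - 1422348}{-5236 - 1387200} = \frac{1048816}{-1392436} = 1048816 \left(- \frac{1}{1392436}\right) = - \frac{262204}{348109}$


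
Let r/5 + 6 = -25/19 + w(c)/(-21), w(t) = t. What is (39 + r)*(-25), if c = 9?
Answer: -925/133 ≈ -6.9549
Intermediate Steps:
r = -5150/133 (r = -30 + 5*(-25/19 + 9/(-21)) = -30 + 5*(-25*1/19 + 9*(-1/21)) = -30 + 5*(-25/19 - 3/7) = -30 + 5*(-232/133) = -30 - 1160/133 = -5150/133 ≈ -38.722)
(39 + r)*(-25) = (39 - 5150/133)*(-25) = (37/133)*(-25) = -925/133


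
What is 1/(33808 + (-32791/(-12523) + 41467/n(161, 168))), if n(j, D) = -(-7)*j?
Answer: 2016203/68243254838 ≈ 2.9544e-5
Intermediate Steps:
n(j, D) = 7*j
1/(33808 + (-32791/(-12523) + 41467/n(161, 168))) = 1/(33808 + (-32791/(-12523) + 41467/((7*161)))) = 1/(33808 + (-32791*(-1/12523) + 41467/1127)) = 1/(33808 + (32791/12523 + 41467*(1/1127))) = 1/(33808 + (32791/12523 + 41467/1127)) = 1/(33808 + 79463814/2016203) = 1/(68243254838/2016203) = 2016203/68243254838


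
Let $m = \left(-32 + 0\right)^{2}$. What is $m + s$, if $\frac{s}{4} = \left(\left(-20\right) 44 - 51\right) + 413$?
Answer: $-1048$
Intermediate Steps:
$m = 1024$ ($m = \left(-32\right)^{2} = 1024$)
$s = -2072$ ($s = 4 \left(\left(\left(-20\right) 44 - 51\right) + 413\right) = 4 \left(\left(-880 - 51\right) + 413\right) = 4 \left(-931 + 413\right) = 4 \left(-518\right) = -2072$)
$m + s = 1024 - 2072 = -1048$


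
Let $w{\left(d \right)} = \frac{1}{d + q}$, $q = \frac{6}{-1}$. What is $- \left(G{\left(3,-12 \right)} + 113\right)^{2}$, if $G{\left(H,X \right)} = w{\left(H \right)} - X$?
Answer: $- \frac{139876}{9} \approx -15542.0$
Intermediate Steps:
$q = -6$ ($q = 6 \left(-1\right) = -6$)
$w{\left(d \right)} = \frac{1}{-6 + d}$ ($w{\left(d \right)} = \frac{1}{d - 6} = \frac{1}{-6 + d}$)
$G{\left(H,X \right)} = \frac{1}{-6 + H} - X$
$- \left(G{\left(3,-12 \right)} + 113\right)^{2} = - \left(\frac{1 - - 12 \left(-6 + 3\right)}{-6 + 3} + 113\right)^{2} = - \left(\frac{1 - \left(-12\right) \left(-3\right)}{-3} + 113\right)^{2} = - \left(- \frac{1 - 36}{3} + 113\right)^{2} = - \left(\left(- \frac{1}{3}\right) \left(-35\right) + 113\right)^{2} = - \left(\frac{35}{3} + 113\right)^{2} = - \left(\frac{374}{3}\right)^{2} = \left(-1\right) \frac{139876}{9} = - \frac{139876}{9}$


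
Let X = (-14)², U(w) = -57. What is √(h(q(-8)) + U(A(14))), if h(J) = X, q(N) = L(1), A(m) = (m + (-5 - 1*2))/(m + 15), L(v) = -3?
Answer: √139 ≈ 11.790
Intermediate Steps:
A(m) = (-7 + m)/(15 + m) (A(m) = (m + (-5 - 2))/(15 + m) = (m - 7)/(15 + m) = (-7 + m)/(15 + m))
q(N) = -3
X = 196
h(J) = 196
√(h(q(-8)) + U(A(14))) = √(196 - 57) = √139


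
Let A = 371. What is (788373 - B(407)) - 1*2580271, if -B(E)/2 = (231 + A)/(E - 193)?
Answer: -191732484/107 ≈ -1.7919e+6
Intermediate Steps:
B(E) = -1204/(-193 + E) (B(E) = -2*(231 + 371)/(E - 193) = -1204/(-193 + E))
(788373 - B(407)) - 1*2580271 = (788373 - (-1204)/(-193 + 407)) - 1*2580271 = (788373 - (-1204)/214) - 2580271 = (788373 - 1*(-602/107)) - 2580271 = (788373 + 602/107) - 2580271 = 84356513/107 - 2580271 = -191732484/107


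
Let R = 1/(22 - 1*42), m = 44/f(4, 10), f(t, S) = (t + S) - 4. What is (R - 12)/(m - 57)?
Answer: 241/1052 ≈ 0.22909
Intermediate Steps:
f(t, S) = -4 + S + t (f(t, S) = (S + t) - 4 = -4 + S + t)
m = 22/5 (m = 44/(-4 + 10 + 4) = 44/10 = 44*(⅒) = 22/5 ≈ 4.4000)
R = -1/20 (R = 1/(22 - 42) = 1/(-20) = -1/20 ≈ -0.050000)
(R - 12)/(m - 57) = (-1/20 - 12)/(22/5 - 57) = -241/(20*(-263/5)) = -241/20*(-5/263) = 241/1052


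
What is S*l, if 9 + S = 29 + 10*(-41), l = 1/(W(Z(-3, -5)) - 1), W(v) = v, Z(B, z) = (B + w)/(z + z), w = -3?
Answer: 975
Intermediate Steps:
Z(B, z) = (-3 + B)/(2*z) (Z(B, z) = (B - 3)/(z + z) = (-3 + B)/((2*z)) = (-3 + B)*(1/(2*z)) = (-3 + B)/(2*z))
l = -5/2 (l = 1/((1/2)*(-3 - 3)/(-5) - 1) = 1/((1/2)*(-1/5)*(-6) - 1) = 1/(3/5 - 1) = 1/(-2/5) = -5/2 ≈ -2.5000)
S = -390 (S = -9 + (29 + 10*(-41)) = -9 + (29 - 410) = -9 - 381 = -390)
S*l = -390*(-5/2) = 975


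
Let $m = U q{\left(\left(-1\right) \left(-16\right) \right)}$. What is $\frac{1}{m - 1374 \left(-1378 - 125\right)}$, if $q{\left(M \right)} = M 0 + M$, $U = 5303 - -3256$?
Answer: $\frac{1}{2202066} \approx 4.5412 \cdot 10^{-7}$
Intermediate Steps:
$U = 8559$ ($U = 5303 + 3256 = 8559$)
$q{\left(M \right)} = M$ ($q{\left(M \right)} = 0 + M = M$)
$m = 136944$ ($m = 8559 \left(\left(-1\right) \left(-16\right)\right) = 8559 \cdot 16 = 136944$)
$\frac{1}{m - 1374 \left(-1378 - 125\right)} = \frac{1}{136944 - 1374 \left(-1378 - 125\right)} = \frac{1}{136944 - -2065122} = \frac{1}{136944 + 2065122} = \frac{1}{2202066}$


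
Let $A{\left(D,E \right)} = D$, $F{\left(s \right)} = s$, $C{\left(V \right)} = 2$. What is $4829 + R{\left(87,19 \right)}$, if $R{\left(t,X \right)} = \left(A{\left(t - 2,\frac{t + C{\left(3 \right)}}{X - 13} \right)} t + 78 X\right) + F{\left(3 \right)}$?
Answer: $13709$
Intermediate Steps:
$R{\left(t,X \right)} = 3 + 78 X + t \left(-2 + t\right)$ ($R{\left(t,X \right)} = \left(\left(t - 2\right) t + 78 X\right) + 3 = \left(\left(-2 + t\right) t + 78 X\right) + 3 = \left(t \left(-2 + t\right) + 78 X\right) + 3 = \left(78 X + t \left(-2 + t\right)\right) + 3 = 3 + 78 X + t \left(-2 + t\right)$)
$4829 + R{\left(87,19 \right)} = 4829 + \left(3 + 78 \cdot 19 + 87 \left(-2 + 87\right)\right) = 4829 + \left(3 + 1482 + 87 \cdot 85\right) = 4829 + \left(3 + 1482 + 7395\right) = 4829 + 8880 = 13709$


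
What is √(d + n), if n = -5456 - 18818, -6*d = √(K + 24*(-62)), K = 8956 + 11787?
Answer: √(-873864 - 6*√19255)/6 ≈ 155.88*I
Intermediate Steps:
K = 20743
d = -√19255/6 (d = -√(20743 + 24*(-62))/6 = -√(20743 - 1488)/6 = -√19255/6 ≈ -23.127)
n = -24274
√(d + n) = √(-√19255/6 - 24274) = √(-24274 - √19255/6)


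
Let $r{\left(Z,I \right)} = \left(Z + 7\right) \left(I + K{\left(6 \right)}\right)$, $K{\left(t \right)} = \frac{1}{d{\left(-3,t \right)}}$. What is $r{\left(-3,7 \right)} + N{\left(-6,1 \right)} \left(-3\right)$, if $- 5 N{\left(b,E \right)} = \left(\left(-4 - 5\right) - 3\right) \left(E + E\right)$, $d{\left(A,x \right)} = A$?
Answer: $\frac{184}{15} \approx 12.267$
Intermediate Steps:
$N{\left(b,E \right)} = \frac{24 E}{5}$ ($N{\left(b,E \right)} = - \frac{\left(\left(-4 - 5\right) - 3\right) \left(E + E\right)}{5} = - \frac{\left(-9 - 3\right) 2 E}{5} = - \frac{\left(-12\right) 2 E}{5} = - \frac{\left(-24\right) E}{5} = \frac{24 E}{5}$)
$K{\left(t \right)} = - \frac{1}{3}$ ($K{\left(t \right)} = \frac{1}{-3} = - \frac{1}{3}$)
$r{\left(Z,I \right)} = \left(7 + Z\right) \left(- \frac{1}{3} + I\right)$ ($r{\left(Z,I \right)} = \left(Z + 7\right) \left(I - \frac{1}{3}\right) = \left(7 + Z\right) \left(- \frac{1}{3} + I\right)$)
$r{\left(-3,7 \right)} + N{\left(-6,1 \right)} \left(-3\right) = \left(- \frac{7}{3} + 7 \cdot 7 - -1 + 7 \left(-3\right)\right) + \frac{24}{5} \cdot 1 \left(-3\right) = \left(- \frac{7}{3} + 49 + 1 - 21\right) + \frac{24}{5} \left(-3\right) = \frac{80}{3} - \frac{72}{5} = \frac{184}{15}$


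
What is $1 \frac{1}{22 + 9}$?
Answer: $\frac{1}{31} \approx 0.032258$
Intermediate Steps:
$1 \frac{1}{22 + 9} = 1 \cdot \frac{1}{31} = \frac{1}{31}$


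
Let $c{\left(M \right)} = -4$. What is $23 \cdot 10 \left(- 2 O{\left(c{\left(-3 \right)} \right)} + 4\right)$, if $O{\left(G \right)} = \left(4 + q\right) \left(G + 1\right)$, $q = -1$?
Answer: $5060$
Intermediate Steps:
$O{\left(G \right)} = 3 + 3 G$ ($O{\left(G \right)} = \left(4 - 1\right) \left(G + 1\right) = 3 \left(1 + G\right) = 3 + 3 G$)
$23 \cdot 10 \left(- 2 O{\left(c{\left(-3 \right)} \right)} + 4\right) = 23 \cdot 10 \left(- 2 \left(3 + 3 \left(-4\right)\right) + 4\right) = 230 \left(- 2 \left(3 - 12\right) + 4\right) = 230 \left(\left(-2\right) \left(-9\right) + 4\right) = 230 \left(18 + 4\right) = 230 \cdot 22 = 5060$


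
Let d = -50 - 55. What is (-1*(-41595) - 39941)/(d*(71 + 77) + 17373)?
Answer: 1654/1833 ≈ 0.90235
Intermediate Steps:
d = -105
(-1*(-41595) - 39941)/(d*(71 + 77) + 17373) = (-1*(-41595) - 39941)/(-105*(71 + 77) + 17373) = (41595 - 39941)/(-105*148 + 17373) = 1654/(-15540 + 17373) = 1654/1833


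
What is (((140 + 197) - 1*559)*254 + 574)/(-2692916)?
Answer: 27907/1346458 ≈ 0.020726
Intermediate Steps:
(((140 + 197) - 1*559)*254 + 574)/(-2692916) = ((337 - 559)*254 + 574)*(-1/2692916) = (-222*254 + 574)*(-1/2692916) = (-56388 + 574)*(-1/2692916) = -55814*(-1/2692916) = 27907/1346458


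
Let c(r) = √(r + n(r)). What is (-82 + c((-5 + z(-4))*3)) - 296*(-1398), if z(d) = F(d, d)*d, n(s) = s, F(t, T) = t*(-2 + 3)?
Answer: 413726 + √66 ≈ 4.1373e+5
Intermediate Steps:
F(t, T) = t (F(t, T) = t*1 = t)
z(d) = d² (z(d) = d*d = d²)
c(r) = √2*√r (c(r) = √(r + r) = √(2*r) = √2*√r)
(-82 + c((-5 + z(-4))*3)) - 296*(-1398) = (-82 + √2*√((-5 + (-4)²)*3)) - 296*(-1398) = (-82 + √2*√((-5 + 16)*3)) + 413808 = (-82 + √2*√(11*3)) + 413808 = (-82 + √2*√33) + 413808 = (-82 + √66) + 413808 = 413726 + √66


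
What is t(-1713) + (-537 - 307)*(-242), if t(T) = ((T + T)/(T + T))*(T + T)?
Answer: 200822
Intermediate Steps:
t(T) = 2*T (t(T) = ((2*T)/((2*T)))*(2*T) = ((2*T)*(1/(2*T)))*(2*T) = 1*(2*T) = 2*T)
t(-1713) + (-537 - 307)*(-242) = 2*(-1713) + (-537 - 307)*(-242) = -3426 - 844*(-242) = -3426 + 204248 = 200822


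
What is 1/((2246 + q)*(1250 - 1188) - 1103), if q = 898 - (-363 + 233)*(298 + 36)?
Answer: 1/2885865 ≈ 3.4652e-7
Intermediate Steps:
q = 44318 (q = 898 - (-130)*334 = 898 - 1*(-43420) = 898 + 43420 = 44318)
1/((2246 + q)*(1250 - 1188) - 1103) = 1/((2246 + 44318)*(1250 - 1188) - 1103) = 1/(46564*62 - 1103) = 1/(2886968 - 1103) = 1/2885865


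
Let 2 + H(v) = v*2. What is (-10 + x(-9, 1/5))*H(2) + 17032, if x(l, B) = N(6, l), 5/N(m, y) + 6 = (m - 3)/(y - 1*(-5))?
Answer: 459284/27 ≈ 17011.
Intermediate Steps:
N(m, y) = 5/(-6 + (-3 + m)/(5 + y)) (N(m, y) = 5/(-6 + (m - 3)/(y - 1*(-5))) = 5/(-6 + (-3 + m)/(y + 5)) = 5/(-6 + (-3 + m)/(5 + y)))
x(l, B) = 5*(-5 - l)/(27 + 6*l) (x(l, B) = 5*(-5 - l)/(33 - 1*6 + 6*l) = 5*(-5 - l)/(33 - 6 + 6*l) = 5*(-5 - l)/(27 + 6*l))
H(v) = -2 + 2*v (H(v) = -2 + v*2 = -2 + 2*v)
(-10 + x(-9, 1/5))*H(2) + 17032 = (-10 + 5*(-5 - 1*(-9))/(3*(9 + 2*(-9))))*(-2 + 2*2) + 17032 = (-10 + 5*(-5 + 9)/(3*(9 - 18)))*(-2 + 4) + 17032 = (-10 + (5/3)*4/(-9))*2 + 17032 = (-10 + (5/3)*(-⅑)*4)*2 + 17032 = (-10 - 20/27)*2 + 17032 = -290/27*2 + 17032 = -580/27 + 17032 = 459284/27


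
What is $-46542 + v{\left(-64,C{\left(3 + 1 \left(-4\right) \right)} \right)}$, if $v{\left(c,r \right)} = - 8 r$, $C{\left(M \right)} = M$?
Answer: $-46534$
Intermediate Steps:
$-46542 + v{\left(-64,C{\left(3 + 1 \left(-4\right) \right)} \right)} = -46542 - 8 \left(3 + 1 \left(-4\right)\right) = -46542 - 8 \left(3 - 4\right) = -46542 - -8 = -46542 + 8 = -46534$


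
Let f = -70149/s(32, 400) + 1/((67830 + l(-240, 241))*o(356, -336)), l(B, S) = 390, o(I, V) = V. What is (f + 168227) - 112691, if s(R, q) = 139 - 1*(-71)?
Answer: 1265334845471/22921920 ≈ 55202.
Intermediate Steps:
s(R, q) = 210 (s(R, q) = 139 + 71 = 210)
f = -7656903649/22921920 (f = -70149/210 + 1/((67830 + 390)*(-336)) = -70149*1/210 - 1/336/68220 = -23383/70 + (1/68220)*(-1/336) = -23383/70 - 1/22921920 = -7656903649/22921920 ≈ -334.04)
(f + 168227) - 112691 = (-7656903649/22921920 + 168227) - 112691 = 3848428932191/22921920 - 112691 = 1265334845471/22921920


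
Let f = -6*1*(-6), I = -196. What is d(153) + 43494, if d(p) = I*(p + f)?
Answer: 6450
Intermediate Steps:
f = 36 (f = -6*(-6) = 36)
d(p) = -7056 - 196*p (d(p) = -196*(p + 36) = -196*(36 + p) = -7056 - 196*p)
d(153) + 43494 = (-7056 - 196*153) + 43494 = (-7056 - 29988) + 43494 = -37044 + 43494 = 6450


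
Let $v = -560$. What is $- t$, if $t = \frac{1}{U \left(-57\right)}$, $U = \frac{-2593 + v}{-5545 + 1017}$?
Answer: $\frac{4528}{179721} \approx 0.025195$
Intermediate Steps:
$U = \frac{3153}{4528}$ ($U = \frac{-2593 - 560}{-5545 + 1017} = - \frac{3153}{-4528} = \left(-3153\right) \left(- \frac{1}{4528}\right) = \frac{3153}{4528} \approx 0.69633$)
$t = - \frac{4528}{179721}$ ($t = \frac{1}{\frac{3153}{4528} \left(-57\right)} = \frac{1}{- \frac{179721}{4528}} = - \frac{4528}{179721} \approx -0.025195$)
$- t = \left(-1\right) \left(- \frac{4528}{179721}\right) = \frac{4528}{179721}$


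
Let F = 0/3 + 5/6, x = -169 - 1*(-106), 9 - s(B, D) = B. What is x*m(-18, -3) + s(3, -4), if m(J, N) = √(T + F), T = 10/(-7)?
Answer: 6 - 15*I*√42/2 ≈ 6.0 - 48.606*I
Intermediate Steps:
s(B, D) = 9 - B
x = -63 (x = -169 + 106 = -63)
T = -10/7 (T = 10*(-⅐) = -10/7 ≈ -1.4286)
F = ⅚ (F = 0*(⅓) + 5*(⅙) = 0 + ⅚ = ⅚ ≈ 0.83333)
m(J, N) = 5*I*√42/42 (m(J, N) = √(-10/7 + ⅚) = √(-25/42) = 5*I*√42/42)
x*m(-18, -3) + s(3, -4) = -15*I*√42/2 + (9 - 1*3) = -15*I*√42/2 + (9 - 3) = -15*I*√42/2 + 6 = 6 - 15*I*√42/2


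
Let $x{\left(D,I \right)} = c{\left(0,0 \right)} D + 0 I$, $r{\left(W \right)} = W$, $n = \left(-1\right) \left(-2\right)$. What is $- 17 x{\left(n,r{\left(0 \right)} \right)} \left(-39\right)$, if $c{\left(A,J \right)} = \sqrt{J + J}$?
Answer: $0$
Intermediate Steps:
$n = 2$
$c{\left(A,J \right)} = \sqrt{2} \sqrt{J}$ ($c{\left(A,J \right)} = \sqrt{2 J} = \sqrt{2} \sqrt{J}$)
$x{\left(D,I \right)} = 0$ ($x{\left(D,I \right)} = \sqrt{2} \sqrt{0} D + 0 I = \sqrt{2} \cdot 0 D + 0 = 0 D + 0 = 0 + 0 = 0$)
$- 17 x{\left(n,r{\left(0 \right)} \right)} \left(-39\right) = \left(-17\right) 0 \left(-39\right) = 0 \left(-39\right) = 0$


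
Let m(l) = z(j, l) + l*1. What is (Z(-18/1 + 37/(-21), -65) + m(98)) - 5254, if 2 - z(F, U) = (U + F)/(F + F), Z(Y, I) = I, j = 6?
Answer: -15683/3 ≈ -5227.7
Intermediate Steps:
z(F, U) = 2 - (F + U)/(2*F) (z(F, U) = 2 - (U + F)/(F + F) = 2 - (F + U)/(2*F))
m(l) = 3/2 + 11*l/12 (m(l) = (½)*(-l + 3*6)/6 + l*1 = (½)*(⅙)*(-l + 18) + l = (½)*(⅙)*(18 - l) + l = (3/2 - l/12) + l = 3/2 + 11*l/12)
(Z(-18/1 + 37/(-21), -65) + m(98)) - 5254 = (-65 + (3/2 + (11/12)*98)) - 5254 = (-65 + (3/2 + 539/6)) - 5254 = (-65 + 274/3) - 5254 = 79/3 - 5254 = -15683/3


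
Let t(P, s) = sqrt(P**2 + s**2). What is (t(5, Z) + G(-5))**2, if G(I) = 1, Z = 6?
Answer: (1 + sqrt(61))**2 ≈ 77.620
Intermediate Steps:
(t(5, Z) + G(-5))**2 = (sqrt(5**2 + 6**2) + 1)**2 = (sqrt(25 + 36) + 1)**2 = (sqrt(61) + 1)**2 = (1 + sqrt(61))**2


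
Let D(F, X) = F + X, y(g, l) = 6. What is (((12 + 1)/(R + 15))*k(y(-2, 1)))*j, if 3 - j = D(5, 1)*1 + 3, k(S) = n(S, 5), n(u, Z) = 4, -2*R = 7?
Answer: -624/23 ≈ -27.130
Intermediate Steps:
R = -7/2 (R = -1/2*7 = -7/2 ≈ -3.5000)
k(S) = 4
j = -6 (j = 3 - ((5 + 1)*1 + 3) = 3 - (6*1 + 3) = 3 - (6 + 3) = 3 - 1*9 = 3 - 9 = -6)
(((12 + 1)/(R + 15))*k(y(-2, 1)))*j = (((12 + 1)/(-7/2 + 15))*4)*(-6) = ((13/(23/2))*4)*(-6) = ((13*(2/23))*4)*(-6) = ((26/23)*4)*(-6) = (104/23)*(-6) = -624/23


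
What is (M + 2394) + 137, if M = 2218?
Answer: 4749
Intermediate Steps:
(M + 2394) + 137 = (2218 + 2394) + 137 = 4612 + 137 = 4749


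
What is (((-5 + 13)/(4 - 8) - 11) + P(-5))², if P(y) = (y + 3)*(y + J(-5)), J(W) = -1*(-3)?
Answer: 81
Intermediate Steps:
J(W) = 3
P(y) = (3 + y)² (P(y) = (y + 3)*(y + 3) = (3 + y)*(3 + y) = (3 + y)²)
(((-5 + 13)/(4 - 8) - 11) + P(-5))² = (((-5 + 13)/(4 - 8) - 11) + (9 + (-5)² + 6*(-5)))² = ((8/(-4) - 11) + (9 + 25 - 30))² = ((8*(-¼) - 11) + 4)² = ((-2 - 11) + 4)² = (-13 + 4)² = (-9)² = 81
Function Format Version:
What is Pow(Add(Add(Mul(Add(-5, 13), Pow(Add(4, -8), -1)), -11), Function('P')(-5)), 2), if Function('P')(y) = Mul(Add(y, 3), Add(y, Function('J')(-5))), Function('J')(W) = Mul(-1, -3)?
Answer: 81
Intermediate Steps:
Function('J')(W) = 3
Function('P')(y) = Pow(Add(3, y), 2) (Function('P')(y) = Mul(Add(y, 3), Add(y, 3)) = Mul(Add(3, y), Add(3, y)) = Pow(Add(3, y), 2))
Pow(Add(Add(Mul(Add(-5, 13), Pow(Add(4, -8), -1)), -11), Function('P')(-5)), 2) = Pow(Add(Add(Mul(Add(-5, 13), Pow(Add(4, -8), -1)), -11), Add(9, Pow(-5, 2), Mul(6, -5))), 2) = Pow(Add(Add(Mul(8, Pow(-4, -1)), -11), Add(9, 25, -30)), 2) = Pow(Add(Add(Mul(8, Rational(-1, 4)), -11), 4), 2) = Pow(Add(Add(-2, -11), 4), 2) = Pow(Add(-13, 4), 2) = Pow(-9, 2) = 81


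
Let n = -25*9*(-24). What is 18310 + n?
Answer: 23710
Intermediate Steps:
n = 5400 (n = -225*(-24) = 5400)
18310 + n = 18310 + 5400 = 23710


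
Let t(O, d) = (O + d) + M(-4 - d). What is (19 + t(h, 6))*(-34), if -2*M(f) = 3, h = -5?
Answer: -629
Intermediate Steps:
M(f) = -3/2 (M(f) = -½*3 = -3/2)
t(O, d) = -3/2 + O + d (t(O, d) = (O + d) - 3/2 = -3/2 + O + d)
(19 + t(h, 6))*(-34) = (19 + (-3/2 - 5 + 6))*(-34) = (19 - ½)*(-34) = (37/2)*(-34) = -629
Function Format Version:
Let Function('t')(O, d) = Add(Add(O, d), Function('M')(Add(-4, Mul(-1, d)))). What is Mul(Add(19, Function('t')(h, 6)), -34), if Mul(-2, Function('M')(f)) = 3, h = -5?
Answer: -629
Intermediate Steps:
Function('M')(f) = Rational(-3, 2) (Function('M')(f) = Mul(Rational(-1, 2), 3) = Rational(-3, 2))
Function('t')(O, d) = Add(Rational(-3, 2), O, d) (Function('t')(O, d) = Add(Add(O, d), Rational(-3, 2)) = Add(Rational(-3, 2), O, d))
Mul(Add(19, Function('t')(h, 6)), -34) = Mul(Add(19, Add(Rational(-3, 2), -5, 6)), -34) = Mul(Add(19, Rational(-1, 2)), -34) = Mul(Rational(37, 2), -34) = -629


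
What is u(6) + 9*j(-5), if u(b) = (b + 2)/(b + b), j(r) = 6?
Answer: 164/3 ≈ 54.667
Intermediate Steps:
u(b) = (2 + b)/(2*b) (u(b) = (2 + b)/((2*b)) = (2 + b)*(1/(2*b)) = (2 + b)/(2*b))
u(6) + 9*j(-5) = (½)*(2 + 6)/6 + 9*6 = (½)*(⅙)*8 + 54 = ⅔ + 54 = 164/3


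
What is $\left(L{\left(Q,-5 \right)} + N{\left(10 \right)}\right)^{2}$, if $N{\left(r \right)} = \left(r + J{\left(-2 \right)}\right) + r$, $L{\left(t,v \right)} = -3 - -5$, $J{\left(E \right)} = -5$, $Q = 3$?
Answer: $289$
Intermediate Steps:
$L{\left(t,v \right)} = 2$ ($L{\left(t,v \right)} = -3 + 5 = 2$)
$N{\left(r \right)} = -5 + 2 r$ ($N{\left(r \right)} = \left(r - 5\right) + r = \left(-5 + r\right) + r = -5 + 2 r$)
$\left(L{\left(Q,-5 \right)} + N{\left(10 \right)}\right)^{2} = \left(2 + \left(-5 + 2 \cdot 10\right)\right)^{2} = \left(2 + \left(-5 + 20\right)\right)^{2} = \left(2 + 15\right)^{2} = 17^{2} = 289$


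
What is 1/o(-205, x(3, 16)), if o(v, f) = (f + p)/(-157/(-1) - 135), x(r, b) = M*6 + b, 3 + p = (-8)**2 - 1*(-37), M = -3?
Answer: 11/48 ≈ 0.22917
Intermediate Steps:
p = 98 (p = -3 + ((-8)**2 - 1*(-37)) = -3 + (64 + 37) = -3 + 101 = 98)
x(r, b) = -18 + b (x(r, b) = -3*6 + b = -18 + b)
o(v, f) = 49/11 + f/22 (o(v, f) = (f + 98)/(-157/(-1) - 135) = (98 + f)/(-157*(-1) - 135) = (98 + f)/(157 - 135) = (98 + f)/22 = (98 + f)*(1/22) = 49/11 + f/22)
1/o(-205, x(3, 16)) = 1/(49/11 + (-18 + 16)/22) = 1/(49/11 + (1/22)*(-2)) = 1/(49/11 - 1/11) = 1/(48/11) = 11/48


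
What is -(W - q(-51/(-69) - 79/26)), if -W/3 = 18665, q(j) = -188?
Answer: 55807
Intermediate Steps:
W = -55995 (W = -3*18665 = -55995)
-(W - q(-51/(-69) - 79/26)) = -(-55995 - 1*(-188)) = -(-55995 + 188) = -1*(-55807) = 55807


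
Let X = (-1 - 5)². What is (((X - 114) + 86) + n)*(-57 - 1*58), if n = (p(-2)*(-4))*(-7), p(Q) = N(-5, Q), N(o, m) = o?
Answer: 15180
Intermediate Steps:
p(Q) = -5
X = 36 (X = (-6)² = 36)
n = -140 (n = -5*(-4)*(-7) = 20*(-7) = -140)
(((X - 114) + 86) + n)*(-57 - 1*58) = (((36 - 114) + 86) - 140)*(-57 - 1*58) = ((-78 + 86) - 140)*(-57 - 58) = (8 - 140)*(-115) = -132*(-115) = 15180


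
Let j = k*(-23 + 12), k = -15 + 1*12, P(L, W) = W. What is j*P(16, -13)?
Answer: -429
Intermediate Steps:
k = -3 (k = -15 + 12 = -3)
j = 33 (j = -3*(-23 + 12) = -3*(-11) = 33)
j*P(16, -13) = 33*(-13) = -429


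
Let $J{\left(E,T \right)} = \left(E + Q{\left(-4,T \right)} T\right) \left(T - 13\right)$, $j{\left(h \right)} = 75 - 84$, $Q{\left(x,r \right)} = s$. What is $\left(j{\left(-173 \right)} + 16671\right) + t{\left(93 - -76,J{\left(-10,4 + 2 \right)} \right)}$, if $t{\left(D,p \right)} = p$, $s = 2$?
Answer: $16648$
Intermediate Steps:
$Q{\left(x,r \right)} = 2$
$j{\left(h \right)} = -9$ ($j{\left(h \right)} = 75 - 84 = -9$)
$J{\left(E,T \right)} = \left(-13 + T\right) \left(E + 2 T\right)$ ($J{\left(E,T \right)} = \left(E + 2 T\right) \left(T - 13\right) = \left(E + 2 T\right) \left(-13 + T\right) = \left(-13 + T\right) \left(E + 2 T\right)$)
$\left(j{\left(-173 \right)} + 16671\right) + t{\left(93 - -76,J{\left(-10,4 + 2 \right)} \right)} = \left(-9 + 16671\right) - \left(-130 - 2 \left(4 + 2\right)^{2} + 36 \left(4 + 2\right)\right) = 16662 + \left(\left(-26\right) 6 + 130 + 2 \cdot 6^{2} - 60\right) = 16662 + \left(-156 + 130 + 2 \cdot 36 - 60\right) = 16662 + \left(-156 + 130 + 72 - 60\right) = 16662 - 14 = 16648$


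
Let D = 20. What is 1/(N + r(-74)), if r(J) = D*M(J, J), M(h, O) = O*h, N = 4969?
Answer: 1/114489 ≈ 8.7345e-6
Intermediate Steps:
r(J) = 20*J² (r(J) = 20*(J*J) = 20*J²)
1/(N + r(-74)) = 1/(4969 + 20*(-74)²) = 1/(4969 + 20*5476) = 1/(4969 + 109520) = 1/114489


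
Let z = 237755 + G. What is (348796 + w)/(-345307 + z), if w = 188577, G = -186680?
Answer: -537373/294232 ≈ -1.8264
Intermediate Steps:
z = 51075 (z = 237755 - 186680 = 51075)
(348796 + w)/(-345307 + z) = (348796 + 188577)/(-345307 + 51075) = 537373/(-294232) = 537373*(-1/294232) = -537373/294232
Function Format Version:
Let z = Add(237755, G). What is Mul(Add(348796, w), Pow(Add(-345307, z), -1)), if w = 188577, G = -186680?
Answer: Rational(-537373, 294232) ≈ -1.8264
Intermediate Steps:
z = 51075 (z = Add(237755, -186680) = 51075)
Mul(Add(348796, w), Pow(Add(-345307, z), -1)) = Mul(Add(348796, 188577), Pow(Add(-345307, 51075), -1)) = Mul(537373, Pow(-294232, -1)) = Mul(537373, Rational(-1, 294232)) = Rational(-537373, 294232)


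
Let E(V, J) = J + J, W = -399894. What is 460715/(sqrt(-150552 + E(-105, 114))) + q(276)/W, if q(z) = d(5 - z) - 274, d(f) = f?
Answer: 545/399894 - 460715*I*sqrt(37581)/75162 ≈ 0.0013629 - 1188.3*I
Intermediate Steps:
E(V, J) = 2*J
q(z) = -269 - z (q(z) = (5 - z) - 274 = -269 - z)
460715/(sqrt(-150552 + E(-105, 114))) + q(276)/W = 460715/(sqrt(-150552 + 2*114)) + (-269 - 1*276)/(-399894) = 460715/(sqrt(-150552 + 228)) + (-269 - 276)*(-1/399894) = 460715/(sqrt(-150324)) - 545*(-1/399894) = 460715/((2*I*sqrt(37581))) + 545/399894 = 460715*(-I*sqrt(37581)/75162) + 545/399894 = -460715*I*sqrt(37581)/75162 + 545/399894 = 545/399894 - 460715*I*sqrt(37581)/75162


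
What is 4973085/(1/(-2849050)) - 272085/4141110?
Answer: -3911573192131642639/276074 ≈ -1.4169e+13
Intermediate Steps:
4973085/(1/(-2849050)) - 272085/4141110 = 4973085/(-1/2849050) - 272085*1/4141110 = 4973085*(-2849050) - 18139/276074 = -14168567819250 - 18139/276074 = -3911573192131642639/276074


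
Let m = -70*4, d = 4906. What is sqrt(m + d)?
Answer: 3*sqrt(514) ≈ 68.015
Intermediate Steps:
m = -280
sqrt(m + d) = sqrt(-280 + 4906) = sqrt(4626) = 3*sqrt(514)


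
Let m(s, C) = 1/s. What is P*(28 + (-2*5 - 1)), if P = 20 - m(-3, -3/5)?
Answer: 1037/3 ≈ 345.67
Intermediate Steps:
P = 61/3 (P = 20 - 1/(-3) = 20 - 1*(-⅓) = 20 + ⅓ = 61/3 ≈ 20.333)
P*(28 + (-2*5 - 1)) = 61*(28 + (-2*5 - 1))/3 = 61*(28 + (-10 - 1))/3 = 61*(28 - 11)/3 = (61/3)*17 = 1037/3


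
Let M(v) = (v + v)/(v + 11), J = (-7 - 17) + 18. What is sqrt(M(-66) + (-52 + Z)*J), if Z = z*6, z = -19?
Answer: 8*sqrt(390)/5 ≈ 31.597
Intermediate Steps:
Z = -114 (Z = -19*6 = -114)
J = -6 (J = -24 + 18 = -6)
M(v) = 2*v/(11 + v) (M(v) = (2*v)/(11 + v) = 2*v/(11 + v))
sqrt(M(-66) + (-52 + Z)*J) = sqrt(2*(-66)/(11 - 66) + (-52 - 114)*(-6)) = sqrt(2*(-66)/(-55) - 166*(-6)) = sqrt(2*(-66)*(-1/55) + 996) = sqrt(12/5 + 996) = sqrt(4992/5) = 8*sqrt(390)/5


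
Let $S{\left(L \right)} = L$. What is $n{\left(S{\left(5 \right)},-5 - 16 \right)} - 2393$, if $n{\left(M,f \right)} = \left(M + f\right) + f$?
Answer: $-2430$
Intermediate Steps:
$n{\left(M,f \right)} = M + 2 f$
$n{\left(S{\left(5 \right)},-5 - 16 \right)} - 2393 = \left(5 + 2 \left(-5 - 16\right)\right) - 2393 = \left(5 + 2 \left(-21\right)\right) - 2393 = \left(5 - 42\right) - 2393 = -37 - 2393 = -2430$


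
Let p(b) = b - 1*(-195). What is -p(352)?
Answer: -547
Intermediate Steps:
p(b) = 195 + b (p(b) = b + 195 = 195 + b)
-p(352) = -(195 + 352) = -1*547 = -547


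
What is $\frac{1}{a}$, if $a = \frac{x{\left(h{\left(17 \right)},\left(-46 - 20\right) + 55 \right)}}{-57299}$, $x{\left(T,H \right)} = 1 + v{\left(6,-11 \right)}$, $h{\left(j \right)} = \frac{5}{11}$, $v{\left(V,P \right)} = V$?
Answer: $- \frac{57299}{7} \approx -8185.6$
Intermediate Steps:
$h{\left(j \right)} = \frac{5}{11}$ ($h{\left(j \right)} = 5 \cdot \frac{1}{11} = \frac{5}{11}$)
$x{\left(T,H \right)} = 7$ ($x{\left(T,H \right)} = 1 + 6 = 7$)
$a = - \frac{7}{57299}$ ($a = \frac{7}{-57299} = 7 \left(- \frac{1}{57299}\right) = - \frac{7}{57299} \approx -0.00012217$)
$\frac{1}{a} = \frac{1}{- \frac{7}{57299}} = - \frac{57299}{7}$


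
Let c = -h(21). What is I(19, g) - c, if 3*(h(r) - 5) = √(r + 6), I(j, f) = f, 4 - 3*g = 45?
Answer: -26/3 + √3 ≈ -6.9346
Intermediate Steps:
g = -41/3 (g = 4/3 - ⅓*45 = 4/3 - 15 = -41/3 ≈ -13.667)
h(r) = 5 + √(6 + r)/3 (h(r) = 5 + √(r + 6)/3 = 5 + √(6 + r)/3)
c = -5 - √3 (c = -(5 + √(6 + 21)/3) = -(5 + √27/3) = -(5 + (3*√3)/3) = -(5 + √3) = -5 - √3 ≈ -6.7320)
I(19, g) - c = -41/3 - (-5 - √3) = -41/3 + (5 + √3) = -26/3 + √3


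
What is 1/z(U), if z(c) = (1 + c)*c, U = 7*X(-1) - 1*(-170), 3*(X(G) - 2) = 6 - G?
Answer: 9/363004 ≈ 2.4793e-5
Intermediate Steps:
X(G) = 4 - G/3 (X(G) = 2 + (6 - G)/3 = 2 + (2 - G/3) = 4 - G/3)
U = 601/3 (U = 7*(4 - ⅓*(-1)) - 1*(-170) = 7*(4 + ⅓) + 170 = 7*(13/3) + 170 = 91/3 + 170 = 601/3 ≈ 200.33)
z(c) = c*(1 + c)
1/z(U) = 1/(601*(1 + 601/3)/3) = 1/((601/3)*(604/3)) = 1/(363004/9) = 9/363004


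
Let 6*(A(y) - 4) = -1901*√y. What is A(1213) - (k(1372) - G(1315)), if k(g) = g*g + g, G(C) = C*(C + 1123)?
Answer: 1322218 - 1901*√1213/6 ≈ 1.3112e+6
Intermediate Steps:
G(C) = C*(1123 + C)
k(g) = g + g² (k(g) = g² + g = g + g²)
A(y) = 4 - 1901*√y/6 (A(y) = 4 + (-1901*√y)/6 = 4 - 1901*√y/6)
A(1213) - (k(1372) - G(1315)) = (4 - 1901*√1213/6) - (1372*(1 + 1372) - 1315*(1123 + 1315)) = (4 - 1901*√1213/6) - (1372*1373 - 1315*2438) = (4 - 1901*√1213/6) - (1883756 - 1*3205970) = (4 - 1901*√1213/6) - (1883756 - 3205970) = (4 - 1901*√1213/6) - 1*(-1322214) = (4 - 1901*√1213/6) + 1322214 = 1322218 - 1901*√1213/6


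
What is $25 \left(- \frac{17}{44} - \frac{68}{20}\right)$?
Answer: $- \frac{4165}{44} \approx -94.659$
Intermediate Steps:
$25 \left(- \frac{17}{44} - \frac{68}{20}\right) = 25 \left(\left(-17\right) \frac{1}{44} - \frac{17}{5}\right) = 25 \left(- \frac{17}{44} - \frac{17}{5}\right) = 25 \left(- \frac{833}{220}\right) = - \frac{4165}{44}$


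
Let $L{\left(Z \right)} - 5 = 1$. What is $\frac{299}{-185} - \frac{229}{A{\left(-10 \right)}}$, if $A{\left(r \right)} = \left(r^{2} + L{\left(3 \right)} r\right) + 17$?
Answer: $- \frac{59408}{10545} \approx -5.6338$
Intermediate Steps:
$L{\left(Z \right)} = 6$ ($L{\left(Z \right)} = 5 + 1 = 6$)
$A{\left(r \right)} = 17 + r^{2} + 6 r$ ($A{\left(r \right)} = \left(r^{2} + 6 r\right) + 17 = 17 + r^{2} + 6 r$)
$\frac{299}{-185} - \frac{229}{A{\left(-10 \right)}} = \frac{299}{-185} - \frac{229}{17 + \left(-10\right)^{2} + 6 \left(-10\right)} = 299 \left(- \frac{1}{185}\right) - \frac{229}{17 + 100 - 60} = - \frac{299}{185} - \frac{229}{57} = - \frac{59408}{10545}$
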